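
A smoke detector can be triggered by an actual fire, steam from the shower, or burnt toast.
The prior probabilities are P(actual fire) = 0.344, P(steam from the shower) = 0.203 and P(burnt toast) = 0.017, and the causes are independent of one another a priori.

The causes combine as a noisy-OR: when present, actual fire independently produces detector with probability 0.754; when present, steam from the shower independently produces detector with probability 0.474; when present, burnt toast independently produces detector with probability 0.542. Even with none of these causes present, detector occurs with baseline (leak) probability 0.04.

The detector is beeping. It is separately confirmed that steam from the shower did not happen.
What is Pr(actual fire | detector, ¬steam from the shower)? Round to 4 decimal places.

Under noisy-OR, P(detector | causes) = 1 − (1−0.04)·∏(1−qᵢ) over the active causes.
Enumerate the 4 (actual fire, burnt toast) configurations and weight by the priors:
  P(detector | ¬steam from the shower) = 0.04*0.656*0.983 + 0.56032*0.656*0.017 + 0.76384*0.344*0.983 + 0.891839*0.344*0.017
        = 0.025794 + 0.006249 + 0.258294 + 0.005215 = 0.295552
Configurations with actual fire contribute 0.263509, so
  P(actual fire | detector, ¬steam from the shower) = 0.263509 / 0.295552 ≈ 0.8916

Pr(actual fire | detector, ¬steam from the shower) ≈ 0.8916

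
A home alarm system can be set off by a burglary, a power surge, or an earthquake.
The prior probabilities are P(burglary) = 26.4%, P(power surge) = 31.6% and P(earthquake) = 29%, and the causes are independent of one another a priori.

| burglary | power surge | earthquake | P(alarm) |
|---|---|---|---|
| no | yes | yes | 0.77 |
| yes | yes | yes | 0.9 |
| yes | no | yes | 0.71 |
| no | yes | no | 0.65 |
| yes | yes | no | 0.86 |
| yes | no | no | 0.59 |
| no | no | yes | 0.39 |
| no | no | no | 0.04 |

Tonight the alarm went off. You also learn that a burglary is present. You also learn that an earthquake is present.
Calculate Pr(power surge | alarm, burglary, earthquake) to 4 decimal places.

P(alarm | burglary, earthquake) = 0.71*0.684 + 0.9*0.316 = 0.485640 + 0.284400 = 0.770040
The power surge-present share is 0.9*0.316 = 0.284400.
So P(power surge | alarm, burglary, earthquake) = 0.284400/0.770040 ≈ 0.3693.

Pr(power surge | alarm, burglary, earthquake) ≈ 0.3693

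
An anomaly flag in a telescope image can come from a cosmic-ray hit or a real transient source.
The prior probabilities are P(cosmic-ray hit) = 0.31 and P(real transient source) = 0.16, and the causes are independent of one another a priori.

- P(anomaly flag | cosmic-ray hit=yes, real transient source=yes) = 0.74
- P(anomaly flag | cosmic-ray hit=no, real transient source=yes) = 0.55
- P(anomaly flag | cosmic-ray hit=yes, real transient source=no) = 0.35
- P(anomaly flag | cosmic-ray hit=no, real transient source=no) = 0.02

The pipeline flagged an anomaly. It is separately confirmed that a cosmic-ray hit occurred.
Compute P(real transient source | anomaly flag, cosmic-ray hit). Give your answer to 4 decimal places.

P(anomaly flag | cosmic-ray hit) = 0.35·0.84 + 0.74·0.16 = 0.294000 + 0.118400 = 0.412400
The real transient source-present share is 0.74·0.16 = 0.118400.
Hence the posterior is 0.118400/0.412400 ≈ 0.2871.

P(real transient source | anomaly flag, cosmic-ray hit) ≈ 0.2871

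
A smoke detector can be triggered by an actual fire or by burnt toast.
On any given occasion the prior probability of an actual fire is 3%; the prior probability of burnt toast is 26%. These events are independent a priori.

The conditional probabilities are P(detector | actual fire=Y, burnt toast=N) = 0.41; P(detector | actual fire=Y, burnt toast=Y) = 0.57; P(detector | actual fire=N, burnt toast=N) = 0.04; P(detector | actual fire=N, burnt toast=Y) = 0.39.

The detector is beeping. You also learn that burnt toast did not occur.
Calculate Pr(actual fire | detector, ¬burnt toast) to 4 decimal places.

By total probability over both values of actual fire:
  P(detector | ¬burnt toast) = 0.04*0.97 + 0.41*0.03
        = 0.038800 + 0.012300 = 0.051100
Keeping only the actual fire-present terms gives 0.012300, so
  P(actual fire | detector, ¬burnt toast) = 0.012300 / 0.051100 ≈ 0.2407

Pr(actual fire | detector, ¬burnt toast) ≈ 0.2407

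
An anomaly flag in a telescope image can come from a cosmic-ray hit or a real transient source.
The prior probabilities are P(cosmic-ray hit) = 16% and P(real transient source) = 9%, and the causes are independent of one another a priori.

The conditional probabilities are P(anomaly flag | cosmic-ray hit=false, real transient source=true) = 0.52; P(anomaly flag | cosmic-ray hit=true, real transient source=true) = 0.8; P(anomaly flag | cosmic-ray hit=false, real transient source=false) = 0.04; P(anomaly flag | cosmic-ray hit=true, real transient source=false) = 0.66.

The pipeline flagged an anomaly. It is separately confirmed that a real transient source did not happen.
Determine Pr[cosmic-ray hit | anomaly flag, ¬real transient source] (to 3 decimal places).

Enumerate both values of cosmic-ray hit and weight by the priors:
  P(anomaly flag | ¬real transient source) = 0.04·0.84 + 0.66·0.16
        = 0.033600 + 0.105600 = 0.139200
Keeping only the cosmic-ray hit-present terms gives 0.105600, so
  P(cosmic-ray hit | anomaly flag, ¬real transient source) = 0.105600 / 0.139200 ≈ 0.759

Pr[cosmic-ray hit | anomaly flag, ¬real transient source] ≈ 0.759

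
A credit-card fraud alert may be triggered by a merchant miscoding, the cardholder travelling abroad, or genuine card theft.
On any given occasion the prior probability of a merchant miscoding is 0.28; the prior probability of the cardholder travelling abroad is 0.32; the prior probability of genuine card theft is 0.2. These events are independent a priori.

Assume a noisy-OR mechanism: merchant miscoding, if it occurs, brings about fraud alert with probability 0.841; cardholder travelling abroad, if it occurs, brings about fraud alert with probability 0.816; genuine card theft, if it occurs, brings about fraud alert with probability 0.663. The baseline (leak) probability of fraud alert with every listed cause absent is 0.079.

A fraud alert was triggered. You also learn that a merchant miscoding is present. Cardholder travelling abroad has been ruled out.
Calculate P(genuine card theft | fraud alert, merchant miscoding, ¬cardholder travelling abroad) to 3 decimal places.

P(genuine card theft | fraud alert, merchant miscoding, ¬cardholder travelling abroad) ≈ 0.218

Under noisy-OR, P(fraud alert | causes) = 1 − (1−0.079)·∏(1−qᵢ) over the active causes.
P(fraud alert | merchant miscoding, ¬cardholder travelling abroad) = 0.853561×0.8 + 0.95065×0.2 = 0.682849 + 0.190130 = 0.872979
The genuine card theft-present share is 0.95065×0.2 = 0.190130.
Hence the posterior is 0.190130/0.872979 ≈ 0.218.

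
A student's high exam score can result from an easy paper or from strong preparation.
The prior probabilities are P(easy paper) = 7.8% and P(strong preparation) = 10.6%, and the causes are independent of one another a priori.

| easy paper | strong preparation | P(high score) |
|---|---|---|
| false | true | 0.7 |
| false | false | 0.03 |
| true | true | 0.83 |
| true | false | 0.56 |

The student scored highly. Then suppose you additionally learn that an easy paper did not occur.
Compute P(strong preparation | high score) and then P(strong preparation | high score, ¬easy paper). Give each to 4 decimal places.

P(high score) = 0.03*0.922*0.894 + 0.7*0.922*0.106 + 0.56*0.078*0.894 + 0.83*0.078*0.106 = 0.024728 + 0.068412 + 0.039050 + 0.006862 = 0.139052
The strong preparation-present share is 0.068412 + 0.006862 = 0.075274.
P(strong preparation | high score) = 0.075274 / 0.139052 ≈ 0.5413

With the extra evidence:
Sum P(high score|·) weighted by the priors over both values of strong preparation:
  P(high score | ¬easy paper) = 0.03·0.894 + 0.7·0.106
        = 0.026820 + 0.074200 = 0.101020
The terms with strong preparation present sum to 0.074200, so
  P(strong preparation | high score, ¬easy paper) = 0.074200 / 0.101020 ≈ 0.7345
With easy paper excluded, strong preparation must carry more of the explanatory weight for the high score.

P(strong preparation | high score) ≈ 0.5413; P(strong preparation | high score, ¬easy paper) ≈ 0.7345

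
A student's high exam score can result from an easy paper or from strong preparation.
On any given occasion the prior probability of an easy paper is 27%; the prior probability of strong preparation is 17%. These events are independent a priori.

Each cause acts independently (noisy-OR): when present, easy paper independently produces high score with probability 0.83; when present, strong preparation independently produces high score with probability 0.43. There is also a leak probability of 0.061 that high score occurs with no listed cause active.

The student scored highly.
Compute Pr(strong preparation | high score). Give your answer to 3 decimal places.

Pr(strong preparation | high score) ≈ 0.306

Under noisy-OR, P(high score | causes) = 1 − (1−0.061)·∏(1−qᵢ) over the active causes.
Numerator (weight on configurations with strong preparation): 0.057678 + 0.041724 = 0.099402
Denominator P(high score): 0.061*0.73*0.83 + 0.46477*0.73*0.17 + 0.84037*0.27*0.83 + 0.909011*0.27*0.17 = 0.324689
Posterior = 0.099402 / 0.324689 ≈ 0.306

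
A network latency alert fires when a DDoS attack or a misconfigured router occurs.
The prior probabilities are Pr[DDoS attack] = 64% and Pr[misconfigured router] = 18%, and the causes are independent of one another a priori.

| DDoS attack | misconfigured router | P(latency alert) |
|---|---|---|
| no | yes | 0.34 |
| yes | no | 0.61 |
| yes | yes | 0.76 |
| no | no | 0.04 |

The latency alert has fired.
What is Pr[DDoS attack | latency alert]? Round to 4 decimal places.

Numerator (weight on configurations with DDoS attack): 0.320128 + 0.087552 = 0.407680
Denominator P(latency alert): 0.04·0.36·0.82 + 0.34·0.36·0.18 + 0.61·0.64·0.82 + 0.76·0.64·0.18 = 0.441520
P(DDoS attack | latency alert) = 0.407680/0.441520 ≈ 0.9234

Pr[DDoS attack | latency alert] ≈ 0.9234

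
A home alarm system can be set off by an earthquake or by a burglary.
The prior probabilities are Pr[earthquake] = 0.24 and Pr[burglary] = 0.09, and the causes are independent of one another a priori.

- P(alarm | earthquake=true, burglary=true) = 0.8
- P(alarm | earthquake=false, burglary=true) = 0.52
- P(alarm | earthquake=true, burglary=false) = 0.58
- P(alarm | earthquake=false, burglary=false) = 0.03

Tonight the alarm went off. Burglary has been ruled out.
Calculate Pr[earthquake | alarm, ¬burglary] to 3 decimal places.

P(alarm | ¬burglary) = 0.03·0.76 + 0.58·0.24 = 0.022800 + 0.139200 = 0.162000
Restricting to configurations with earthquake present: 0.58·0.24 = 0.139200.
Hence the posterior is 0.139200/0.162000 ≈ 0.859.

Pr[earthquake | alarm, ¬burglary] ≈ 0.859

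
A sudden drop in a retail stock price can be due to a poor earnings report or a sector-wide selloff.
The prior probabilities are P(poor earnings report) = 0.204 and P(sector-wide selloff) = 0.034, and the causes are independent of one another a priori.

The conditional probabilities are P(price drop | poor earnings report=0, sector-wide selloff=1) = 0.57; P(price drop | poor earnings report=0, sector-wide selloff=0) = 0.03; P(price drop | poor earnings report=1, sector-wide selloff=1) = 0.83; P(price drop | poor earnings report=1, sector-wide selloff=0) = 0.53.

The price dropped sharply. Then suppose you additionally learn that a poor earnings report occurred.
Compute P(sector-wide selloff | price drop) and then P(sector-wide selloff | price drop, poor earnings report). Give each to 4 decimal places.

Weight on sector-wide selloff=true, given the evidence: 0.015426 + 0.005757 = 0.021183
Denominator P(price drop): 0.03*0.796*0.966 + 0.57*0.796*0.034 + 0.53*0.204*0.966 + 0.83*0.204*0.034 = 0.148695
P(sector-wide selloff | price drop) = 0.021183/0.148695 ≈ 0.1425

Now also conditioning on poor earnings report=true:
P(price drop | poor earnings report) = 0.53×0.966 + 0.83×0.034 = 0.511980 + 0.028220 = 0.540200
The sector-wide selloff-present share is 0.83×0.034 = 0.028220.
So P(sector-wide selloff | price drop, poor earnings report) = 0.028220/0.540200 ≈ 0.0522.
— poor earnings report explains away the evidence for sector-wide selloff.

P(sector-wide selloff | price drop) ≈ 0.1425; P(sector-wide selloff | price drop, poor earnings report) ≈ 0.0522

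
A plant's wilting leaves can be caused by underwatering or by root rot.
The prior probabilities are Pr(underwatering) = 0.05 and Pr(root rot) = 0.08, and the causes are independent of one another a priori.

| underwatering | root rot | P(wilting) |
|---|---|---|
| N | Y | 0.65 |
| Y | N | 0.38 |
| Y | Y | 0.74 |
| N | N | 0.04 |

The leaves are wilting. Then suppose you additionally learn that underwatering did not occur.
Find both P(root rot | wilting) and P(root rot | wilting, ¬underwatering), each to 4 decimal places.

P(wilting) = 0.04*0.95*0.92 + 0.65*0.95*0.08 + 0.38*0.05*0.92 + 0.74*0.05*0.08 = 0.034960 + 0.049400 + 0.017480 + 0.002960 = 0.104800
Of this, 0.052360 comes from 0.049400 + 0.002960 (the root rot=true cases).
Hence the posterior is 0.052360/0.104800 ≈ 0.4996.

Now condition on the additional information:
Numerator (weight on configurations with root rot): 0.65·0.08 = 0.052000
The normalizing constant is 0.04·0.92 + 0.65·0.08 = 0.088800
Posterior = 0.052000 / 0.088800 ≈ 0.5856

P(root rot | wilting) ≈ 0.4996; P(root rot | wilting, ¬underwatering) ≈ 0.5856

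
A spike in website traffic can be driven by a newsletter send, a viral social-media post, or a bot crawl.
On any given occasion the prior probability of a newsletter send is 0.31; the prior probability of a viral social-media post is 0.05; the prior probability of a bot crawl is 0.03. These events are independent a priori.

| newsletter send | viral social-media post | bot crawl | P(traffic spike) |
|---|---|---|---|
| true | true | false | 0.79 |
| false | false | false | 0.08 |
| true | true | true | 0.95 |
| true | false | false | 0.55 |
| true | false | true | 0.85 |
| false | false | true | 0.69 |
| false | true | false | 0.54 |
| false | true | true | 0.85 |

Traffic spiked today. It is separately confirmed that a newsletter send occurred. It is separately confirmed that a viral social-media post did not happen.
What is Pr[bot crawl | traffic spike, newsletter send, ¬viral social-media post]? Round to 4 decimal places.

Weight on bot crawl=true, given the evidence: 0.85*0.03 = 0.025500
Denominator P(traffic spike | newsletter send, ¬viral social-media post): 0.55*0.97 + 0.85*0.03 = 0.559000
P(bot crawl | traffic spike, newsletter send, ¬viral social-media post) = 0.025500/0.559000 ≈ 0.0456

Pr[bot crawl | traffic spike, newsletter send, ¬viral social-media post] ≈ 0.0456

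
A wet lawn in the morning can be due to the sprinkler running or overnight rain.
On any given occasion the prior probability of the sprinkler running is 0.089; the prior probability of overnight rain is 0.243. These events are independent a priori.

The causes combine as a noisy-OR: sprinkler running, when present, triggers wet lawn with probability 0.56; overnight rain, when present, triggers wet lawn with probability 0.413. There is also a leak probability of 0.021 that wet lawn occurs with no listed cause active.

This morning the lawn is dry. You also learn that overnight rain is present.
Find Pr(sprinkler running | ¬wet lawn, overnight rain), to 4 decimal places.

Under noisy-OR, P(wet lawn | causes) = 1 − (1−0.021)·∏(1−qᵢ) over the active causes.
For the numerator, keep only sprinkler running=true terms: 0.252856*0.089 = 0.022504
Denominator P(¬wet lawn | overnight rain): 0.574673*0.911 + 0.252856*0.089 = 0.546031
Posterior = 0.022504 / 0.546031 ≈ 0.0412

Pr(sprinkler running | ¬wet lawn, overnight rain) ≈ 0.0412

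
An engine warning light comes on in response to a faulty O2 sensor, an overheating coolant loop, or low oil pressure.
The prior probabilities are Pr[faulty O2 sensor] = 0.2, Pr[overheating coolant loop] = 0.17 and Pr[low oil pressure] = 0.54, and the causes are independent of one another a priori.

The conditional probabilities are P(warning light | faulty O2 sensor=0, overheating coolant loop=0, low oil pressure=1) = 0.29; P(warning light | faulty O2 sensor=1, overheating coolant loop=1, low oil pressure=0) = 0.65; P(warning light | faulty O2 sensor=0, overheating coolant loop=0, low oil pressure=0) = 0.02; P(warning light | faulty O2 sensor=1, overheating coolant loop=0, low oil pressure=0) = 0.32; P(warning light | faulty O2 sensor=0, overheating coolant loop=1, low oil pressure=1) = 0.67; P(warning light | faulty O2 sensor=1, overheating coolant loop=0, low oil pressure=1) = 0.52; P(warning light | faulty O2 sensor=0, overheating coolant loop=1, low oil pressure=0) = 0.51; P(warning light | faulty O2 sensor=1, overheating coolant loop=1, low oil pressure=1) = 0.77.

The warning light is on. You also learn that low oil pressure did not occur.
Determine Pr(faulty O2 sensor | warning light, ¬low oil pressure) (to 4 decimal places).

Enumerate the 4 (faulty O2 sensor, overheating coolant loop) configurations and weight by the priors:
  P(warning light | ¬low oil pressure) = 0.02*0.8*0.83 + 0.51*0.8*0.17 + 0.32*0.2*0.83 + 0.65*0.2*0.17
        = 0.013280 + 0.069360 + 0.053120 + 0.022100 = 0.157860
The terms with faulty O2 sensor present sum to 0.075220, so
  P(faulty O2 sensor | warning light, ¬low oil pressure) = 0.075220 / 0.157860 ≈ 0.4765

Pr(faulty O2 sensor | warning light, ¬low oil pressure) ≈ 0.4765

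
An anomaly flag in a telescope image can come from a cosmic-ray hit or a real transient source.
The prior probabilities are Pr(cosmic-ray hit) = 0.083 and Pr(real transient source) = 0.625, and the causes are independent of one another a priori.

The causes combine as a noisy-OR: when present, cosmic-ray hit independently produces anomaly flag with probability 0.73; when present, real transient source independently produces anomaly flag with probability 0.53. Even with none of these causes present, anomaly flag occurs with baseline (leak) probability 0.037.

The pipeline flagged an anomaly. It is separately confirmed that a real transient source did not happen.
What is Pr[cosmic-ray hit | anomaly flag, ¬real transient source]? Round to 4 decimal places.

Pr[cosmic-ray hit | anomaly flag, ¬real transient source] ≈ 0.6442

Under noisy-OR, P(anomaly flag | causes) = 1 − (1−0.037)·∏(1−qᵢ) over the active causes.
Enumerate both values of cosmic-ray hit and weight by the priors:
  P(anomaly flag | ¬real transient source) = 0.037×0.917 + 0.73999×0.083
        = 0.033929 + 0.061419 = 0.095348
The terms with cosmic-ray hit present sum to 0.061419, so
  P(cosmic-ray hit | anomaly flag, ¬real transient source) = 0.061419 / 0.095348 ≈ 0.6442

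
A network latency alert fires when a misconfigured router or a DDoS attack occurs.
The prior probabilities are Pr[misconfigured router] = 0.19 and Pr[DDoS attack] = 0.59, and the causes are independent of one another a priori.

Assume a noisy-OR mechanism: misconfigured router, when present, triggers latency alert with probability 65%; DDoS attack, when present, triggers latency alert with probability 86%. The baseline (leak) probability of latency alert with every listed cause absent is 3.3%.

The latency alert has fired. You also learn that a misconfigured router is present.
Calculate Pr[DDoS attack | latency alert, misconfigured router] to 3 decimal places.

Under noisy-OR, P(latency alert | causes) = 1 − (1−0.033)·∏(1−qᵢ) over the active causes.
Numerator (weight on configurations with DDoS attack): 0.952617*0.59 = 0.562044
Normalizer over all consistent configurations: 0.66155*0.41 + 0.952617*0.59 = 0.833279
P(DDoS attack | latency alert, misconfigured router) = 0.562044/0.833279 ≈ 0.674

Pr[DDoS attack | latency alert, misconfigured router] ≈ 0.674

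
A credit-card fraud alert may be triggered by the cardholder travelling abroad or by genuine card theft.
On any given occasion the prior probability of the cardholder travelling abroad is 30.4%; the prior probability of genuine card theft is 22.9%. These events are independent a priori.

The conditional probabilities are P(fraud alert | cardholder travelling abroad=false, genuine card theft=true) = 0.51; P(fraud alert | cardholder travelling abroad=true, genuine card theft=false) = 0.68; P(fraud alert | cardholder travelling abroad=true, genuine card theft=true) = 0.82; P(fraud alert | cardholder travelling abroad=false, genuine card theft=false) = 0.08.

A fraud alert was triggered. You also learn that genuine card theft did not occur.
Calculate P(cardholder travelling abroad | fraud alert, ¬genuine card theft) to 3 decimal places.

P(fraud alert | ¬genuine card theft) = 0.08·0.696 + 0.68·0.304 = 0.055680 + 0.206720 = 0.262400
Restricting to configurations with cardholder travelling abroad present: 0.68·0.304 = 0.206720.
So P(cardholder travelling abroad | fraud alert, ¬genuine card theft) = 0.206720/0.262400 ≈ 0.788.

P(cardholder travelling abroad | fraud alert, ¬genuine card theft) ≈ 0.788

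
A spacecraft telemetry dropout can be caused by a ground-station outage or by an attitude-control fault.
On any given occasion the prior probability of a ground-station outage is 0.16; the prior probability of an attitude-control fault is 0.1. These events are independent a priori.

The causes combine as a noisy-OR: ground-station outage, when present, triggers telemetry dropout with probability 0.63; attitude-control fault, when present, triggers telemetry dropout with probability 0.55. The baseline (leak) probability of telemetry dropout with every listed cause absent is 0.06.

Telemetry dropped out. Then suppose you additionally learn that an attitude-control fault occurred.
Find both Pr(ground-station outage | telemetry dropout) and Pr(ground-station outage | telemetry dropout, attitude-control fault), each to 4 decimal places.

Pr(ground-station outage | telemetry dropout) ≈ 0.5338; Pr(ground-station outage | telemetry dropout, attitude-control fault) ≈ 0.2178

Under noisy-OR, P(telemetry dropout | causes) = 1 − (1−0.06)·∏(1−qᵢ) over the active causes.
Weight on ground-station outage=true, given the evidence: 0.093917 + 0.013496 = 0.107413
Normalizer over all consistent configurations: 0.06·0.84·0.9 + 0.577·0.84·0.1 + 0.6522·0.16·0.9 + 0.84349·0.16·0.1 = 0.201241
P(ground-station outage | telemetry dropout) = 0.107413/0.201241 ≈ 0.5338

With the extra evidence:
Sum P(telemetry dropout|·) weighted by the priors over both values of ground-station outage:
  P(telemetry dropout | attitude-control fault) = 0.577*0.84 + 0.84349*0.16
        = 0.484680 + 0.134958 = 0.619638
Keeping only the ground-station outage-present terms gives 0.134958, so
  P(ground-station outage | telemetry dropout, attitude-control fault) = 0.134958 / 0.619638 ≈ 0.2178
The drop from 0.5338 to 0.2178 is the explaining-away (discounting) effect.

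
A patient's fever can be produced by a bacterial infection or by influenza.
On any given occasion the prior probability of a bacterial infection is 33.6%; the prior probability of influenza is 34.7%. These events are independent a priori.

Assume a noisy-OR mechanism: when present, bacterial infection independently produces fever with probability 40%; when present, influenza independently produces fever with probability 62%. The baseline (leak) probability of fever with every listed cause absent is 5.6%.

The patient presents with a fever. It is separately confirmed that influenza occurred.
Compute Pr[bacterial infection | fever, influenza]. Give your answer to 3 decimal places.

Under noisy-OR, P(fever | causes) = 1 − (1−0.056)·∏(1−qᵢ) over the active causes.
Numerator (weight on configurations with bacterial infection): 0.784768·0.336 = 0.263682
Denominator P(fever | influenza): 0.64128·0.664 + 0.784768·0.336 = 0.689492
Posterior = 0.263682 / 0.689492 ≈ 0.382

Pr[bacterial infection | fever, influenza] ≈ 0.382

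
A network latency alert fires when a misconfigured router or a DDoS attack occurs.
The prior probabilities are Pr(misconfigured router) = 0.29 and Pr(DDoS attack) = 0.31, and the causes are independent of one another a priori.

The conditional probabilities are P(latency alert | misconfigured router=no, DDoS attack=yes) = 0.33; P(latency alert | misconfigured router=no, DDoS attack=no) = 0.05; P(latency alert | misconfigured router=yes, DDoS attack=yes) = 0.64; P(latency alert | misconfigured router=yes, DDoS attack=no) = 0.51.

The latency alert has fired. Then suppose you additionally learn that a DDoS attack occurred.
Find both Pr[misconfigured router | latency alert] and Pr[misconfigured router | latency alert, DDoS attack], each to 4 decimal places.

Pr[misconfigured router | latency alert] ≈ 0.6217; Pr[misconfigured router | latency alert, DDoS attack] ≈ 0.4420

For the numerator, keep only misconfigured router=true terms: 0.102051 + 0.057536 = 0.159587
Denominator P(latency alert): 0.05*0.71*0.69 + 0.33*0.71*0.31 + 0.51*0.29*0.69 + 0.64*0.29*0.31 = 0.256715
Posterior = 0.159587 / 0.256715 ≈ 0.6217

Now condition on the additional information:
By total probability over both values of misconfigured router:
  P(latency alert | DDoS attack) = 0.33·0.71 + 0.64·0.29
        = 0.234300 + 0.185600 = 0.419900
Keeping only the misconfigured router-present terms gives 0.185600, so
  P(misconfigured router | latency alert, DDoS attack) = 0.185600 / 0.419900 ≈ 0.4420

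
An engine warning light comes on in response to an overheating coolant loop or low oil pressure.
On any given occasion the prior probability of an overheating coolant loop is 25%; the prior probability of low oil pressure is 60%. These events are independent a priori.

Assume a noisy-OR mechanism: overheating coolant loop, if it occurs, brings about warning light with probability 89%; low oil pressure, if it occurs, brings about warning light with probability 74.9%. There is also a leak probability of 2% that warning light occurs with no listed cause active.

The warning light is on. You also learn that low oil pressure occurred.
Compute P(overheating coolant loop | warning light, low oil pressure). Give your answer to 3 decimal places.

Under noisy-OR, P(warning light | causes) = 1 − (1−0.02)·∏(1−qᵢ) over the active causes.
Numerator (weight on configurations with overheating coolant loop): 0.972942·0.25 = 0.243235
Normalizer over all consistent configurations: 0.75402·0.75 + 0.972942·0.25 = 0.808750
Posterior = 0.243235 / 0.808750 ≈ 0.301

P(overheating coolant loop | warning light, low oil pressure) ≈ 0.301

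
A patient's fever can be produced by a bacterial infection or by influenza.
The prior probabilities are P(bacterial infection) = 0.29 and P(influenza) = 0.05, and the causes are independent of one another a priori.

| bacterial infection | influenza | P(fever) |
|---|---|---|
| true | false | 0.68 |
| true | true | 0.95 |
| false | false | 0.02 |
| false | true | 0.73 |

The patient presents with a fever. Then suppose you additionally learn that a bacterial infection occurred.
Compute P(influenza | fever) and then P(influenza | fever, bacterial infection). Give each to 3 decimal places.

P(influenza | fever) ≈ 0.165; P(influenza | fever, bacterial infection) ≈ 0.068

Enumerate the 4 (bacterial infection, influenza) configurations and weight by the priors:
  P(fever) = 0.02×0.71×0.95 + 0.73×0.71×0.05 + 0.68×0.29×0.95 + 0.95×0.29×0.05
        = 0.013490 + 0.025915 + 0.187340 + 0.013775 = 0.240520
The terms with influenza present sum to 0.039690, so
  P(influenza | fever) = 0.039690 / 0.240520 ≈ 0.165

With the extra evidence:
By total probability over both values of influenza:
  P(fever | bacterial infection) = 0.68*0.95 + 0.95*0.05
        = 0.646000 + 0.047500 = 0.693500
The terms with influenza present sum to 0.047500, so
  P(influenza | fever, bacterial infection) = 0.047500 / 0.693500 ≈ 0.068
This is intercausal reasoning (explaining away): once bacterial infection accounts for the fever, influenza becomes less likely.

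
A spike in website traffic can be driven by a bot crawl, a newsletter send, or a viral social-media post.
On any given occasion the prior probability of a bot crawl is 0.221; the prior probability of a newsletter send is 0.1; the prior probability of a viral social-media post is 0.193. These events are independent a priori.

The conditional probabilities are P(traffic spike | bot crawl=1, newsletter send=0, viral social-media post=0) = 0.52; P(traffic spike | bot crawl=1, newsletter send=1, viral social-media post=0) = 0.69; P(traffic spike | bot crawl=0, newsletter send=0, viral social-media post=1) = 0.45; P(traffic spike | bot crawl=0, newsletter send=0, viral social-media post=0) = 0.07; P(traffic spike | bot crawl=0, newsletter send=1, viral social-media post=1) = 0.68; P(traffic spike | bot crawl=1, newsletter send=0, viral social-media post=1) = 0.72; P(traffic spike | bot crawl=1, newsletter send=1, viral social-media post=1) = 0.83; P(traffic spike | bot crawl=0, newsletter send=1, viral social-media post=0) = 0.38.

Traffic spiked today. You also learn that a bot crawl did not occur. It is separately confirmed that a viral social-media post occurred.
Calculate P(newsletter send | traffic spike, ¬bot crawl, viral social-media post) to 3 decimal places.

Numerator (weight on configurations with newsletter send): 0.68×0.1 = 0.068000
Normalizer over all consistent configurations: 0.45×0.9 + 0.68×0.1 = 0.473000
P(newsletter send | traffic spike, ¬bot crawl, viral social-media post) = 0.068000/0.473000 ≈ 0.144

P(newsletter send | traffic spike, ¬bot crawl, viral social-media post) ≈ 0.144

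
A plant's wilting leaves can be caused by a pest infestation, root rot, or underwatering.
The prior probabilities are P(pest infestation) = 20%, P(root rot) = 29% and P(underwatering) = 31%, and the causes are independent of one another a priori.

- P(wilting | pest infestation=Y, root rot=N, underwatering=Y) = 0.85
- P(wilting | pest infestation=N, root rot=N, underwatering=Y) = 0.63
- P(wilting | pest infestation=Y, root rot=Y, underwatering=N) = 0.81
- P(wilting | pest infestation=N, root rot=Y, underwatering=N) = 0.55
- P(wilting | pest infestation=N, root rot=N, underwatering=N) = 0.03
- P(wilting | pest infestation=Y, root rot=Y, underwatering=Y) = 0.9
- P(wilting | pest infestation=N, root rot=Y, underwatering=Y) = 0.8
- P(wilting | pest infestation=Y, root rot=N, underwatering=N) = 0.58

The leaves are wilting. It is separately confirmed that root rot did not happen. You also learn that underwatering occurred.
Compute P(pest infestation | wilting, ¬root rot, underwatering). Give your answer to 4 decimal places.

Numerator (weight on configurations with pest infestation): 0.85*0.2 = 0.170000
Denominator P(wilting | ¬root rot, underwatering): 0.63*0.8 + 0.85*0.2 = 0.674000
Posterior = 0.170000 / 0.674000 ≈ 0.2522

P(pest infestation | wilting, ¬root rot, underwatering) ≈ 0.2522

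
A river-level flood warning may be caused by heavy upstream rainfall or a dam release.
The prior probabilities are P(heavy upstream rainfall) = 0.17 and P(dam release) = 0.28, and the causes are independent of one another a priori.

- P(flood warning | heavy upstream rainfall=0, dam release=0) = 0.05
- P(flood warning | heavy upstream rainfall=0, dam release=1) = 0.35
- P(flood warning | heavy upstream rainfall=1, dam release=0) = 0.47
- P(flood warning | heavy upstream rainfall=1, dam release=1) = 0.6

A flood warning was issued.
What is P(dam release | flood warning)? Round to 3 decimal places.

Sum P(flood warning|·) weighted by the priors over the 4 (heavy upstream rainfall, dam release) configurations:
  P(flood warning) = 0.05*0.83*0.72 + 0.35*0.83*0.28 + 0.47*0.17*0.72 + 0.6*0.17*0.28
        = 0.029880 + 0.081340 + 0.057528 + 0.028560 = 0.197308
The terms with dam release present sum to 0.109900, so
  P(dam release | flood warning) = 0.109900 / 0.197308 ≈ 0.557

P(dam release | flood warning) ≈ 0.557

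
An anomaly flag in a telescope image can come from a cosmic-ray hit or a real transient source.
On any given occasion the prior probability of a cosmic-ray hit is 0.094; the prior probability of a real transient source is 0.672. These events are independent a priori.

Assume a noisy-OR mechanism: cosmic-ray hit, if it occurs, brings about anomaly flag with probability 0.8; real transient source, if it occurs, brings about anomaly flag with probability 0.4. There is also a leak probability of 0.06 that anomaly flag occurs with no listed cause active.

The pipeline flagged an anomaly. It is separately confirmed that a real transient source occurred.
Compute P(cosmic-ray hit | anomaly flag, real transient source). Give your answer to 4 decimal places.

P(cosmic-ray hit | anomaly flag, real transient source) ≈ 0.1743

Under noisy-OR, P(anomaly flag | causes) = 1 − (1−0.06)·∏(1−qᵢ) over the active causes.
Enumerate both values of cosmic-ray hit and weight by the priors:
  P(anomaly flag | real transient source) = 0.436*0.906 + 0.8872*0.094
        = 0.395016 + 0.083397 = 0.478413
The terms with cosmic-ray hit present sum to 0.083397, so
  P(cosmic-ray hit | anomaly flag, real transient source) = 0.083397 / 0.478413 ≈ 0.1743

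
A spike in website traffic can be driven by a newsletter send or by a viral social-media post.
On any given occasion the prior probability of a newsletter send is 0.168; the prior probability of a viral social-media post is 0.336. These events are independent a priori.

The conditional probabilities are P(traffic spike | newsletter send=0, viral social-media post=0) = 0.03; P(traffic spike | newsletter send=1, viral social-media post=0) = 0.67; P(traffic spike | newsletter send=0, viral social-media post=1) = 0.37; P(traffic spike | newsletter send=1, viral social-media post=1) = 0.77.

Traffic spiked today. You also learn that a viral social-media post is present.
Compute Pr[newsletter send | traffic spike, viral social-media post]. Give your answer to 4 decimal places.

For the numerator, keep only newsletter send=true terms: 0.77·0.168 = 0.129360
Normalizer over all consistent configurations: 0.37·0.832 + 0.77·0.168 = 0.437200
P(newsletter send | traffic spike, viral social-media post) = 0.129360/0.437200 ≈ 0.2959

Pr[newsletter send | traffic spike, viral social-media post] ≈ 0.2959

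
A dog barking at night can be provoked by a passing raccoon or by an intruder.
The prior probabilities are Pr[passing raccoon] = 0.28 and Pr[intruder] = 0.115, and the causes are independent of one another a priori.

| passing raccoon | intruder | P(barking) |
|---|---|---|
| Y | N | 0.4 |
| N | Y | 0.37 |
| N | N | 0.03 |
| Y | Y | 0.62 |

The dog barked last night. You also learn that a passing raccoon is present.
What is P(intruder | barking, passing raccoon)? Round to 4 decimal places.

P(barking | passing raccoon) = 0.4×0.885 + 0.62×0.115 = 0.354000 + 0.071300 = 0.425300
Restricting to configurations with intruder present: 0.62×0.115 = 0.071300.
Hence the posterior is 0.071300/0.425300 ≈ 0.1676.

P(intruder | barking, passing raccoon) ≈ 0.1676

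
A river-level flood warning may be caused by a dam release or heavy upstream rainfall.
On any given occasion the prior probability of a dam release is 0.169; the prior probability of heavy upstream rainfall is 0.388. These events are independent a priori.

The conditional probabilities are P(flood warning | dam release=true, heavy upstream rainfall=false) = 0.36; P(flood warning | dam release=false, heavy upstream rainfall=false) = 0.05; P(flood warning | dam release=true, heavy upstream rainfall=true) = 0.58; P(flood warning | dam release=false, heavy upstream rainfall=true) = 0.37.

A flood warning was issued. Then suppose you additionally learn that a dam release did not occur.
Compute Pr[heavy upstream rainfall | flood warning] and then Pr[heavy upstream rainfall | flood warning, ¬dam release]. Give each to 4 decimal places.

Enumerate the 4 (dam release, heavy upstream rainfall) configurations and weight by the priors:
  P(flood warning) = 0.05×0.831×0.612 + 0.37×0.831×0.388 + 0.36×0.169×0.612 + 0.58×0.169×0.388
        = 0.025429 + 0.119298 + 0.037234 + 0.038032 = 0.219993
The terms with heavy upstream rainfall present sum to 0.157330, so
  P(heavy upstream rainfall | flood warning) = 0.157330 / 0.219993 ≈ 0.7152

Now condition on the additional information:
Sum P(flood warning|·) weighted by the priors over both values of heavy upstream rainfall:
  P(flood warning | ¬dam release) = 0.05*0.612 + 0.37*0.388
        = 0.030600 + 0.143560 = 0.174160
The terms with heavy upstream rainfall present sum to 0.143560, so
  P(heavy upstream rainfall | flood warning, ¬dam release) = 0.143560 / 0.174160 ≈ 0.8243
Ruling out dam release raises the posterior on heavy upstream rainfall — the flip side of explaining away.

Pr[heavy upstream rainfall | flood warning] ≈ 0.7152; Pr[heavy upstream rainfall | flood warning, ¬dam release] ≈ 0.8243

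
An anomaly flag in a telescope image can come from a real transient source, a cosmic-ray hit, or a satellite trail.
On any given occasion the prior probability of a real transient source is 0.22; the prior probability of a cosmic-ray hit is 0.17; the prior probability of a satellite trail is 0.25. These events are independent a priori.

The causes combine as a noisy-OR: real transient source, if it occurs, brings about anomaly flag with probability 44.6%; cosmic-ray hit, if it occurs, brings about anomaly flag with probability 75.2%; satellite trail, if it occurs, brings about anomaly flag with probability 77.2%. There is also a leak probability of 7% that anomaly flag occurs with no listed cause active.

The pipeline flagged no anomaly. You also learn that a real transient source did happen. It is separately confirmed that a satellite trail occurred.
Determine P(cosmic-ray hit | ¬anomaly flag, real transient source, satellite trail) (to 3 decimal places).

Under noisy-OR, P(anomaly flag | causes) = 1 − (1−0.07)·∏(1−qᵢ) over the active causes.
P(¬anomaly flag | real transient source, satellite trail) = 0.11747·0.83 + 0.029133·0.17 = 0.097500 + 0.004953 = 0.102453
Restricting to configurations with cosmic-ray hit present: 0.029133·0.17 = 0.004953.
So P(cosmic-ray hit | ¬anomaly flag, real transient source, satellite trail) = 0.004953/0.102453 ≈ 0.048.

P(cosmic-ray hit | ¬anomaly flag, real transient source, satellite trail) ≈ 0.048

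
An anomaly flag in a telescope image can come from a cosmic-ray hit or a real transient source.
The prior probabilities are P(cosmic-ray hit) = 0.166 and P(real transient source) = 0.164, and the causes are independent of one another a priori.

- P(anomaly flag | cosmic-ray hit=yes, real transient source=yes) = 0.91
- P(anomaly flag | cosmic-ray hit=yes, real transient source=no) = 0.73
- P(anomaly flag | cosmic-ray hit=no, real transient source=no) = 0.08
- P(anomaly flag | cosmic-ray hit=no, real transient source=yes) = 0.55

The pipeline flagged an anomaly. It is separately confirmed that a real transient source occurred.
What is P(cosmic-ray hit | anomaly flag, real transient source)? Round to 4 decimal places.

Numerator (weight on configurations with cosmic-ray hit): 0.91·0.166 = 0.151060
The normalizing constant is 0.55·0.834 + 0.91·0.166 = 0.609760
P(cosmic-ray hit | anomaly flag, real transient source) = 0.151060/0.609760 ≈ 0.2477

P(cosmic-ray hit | anomaly flag, real transient source) ≈ 0.2477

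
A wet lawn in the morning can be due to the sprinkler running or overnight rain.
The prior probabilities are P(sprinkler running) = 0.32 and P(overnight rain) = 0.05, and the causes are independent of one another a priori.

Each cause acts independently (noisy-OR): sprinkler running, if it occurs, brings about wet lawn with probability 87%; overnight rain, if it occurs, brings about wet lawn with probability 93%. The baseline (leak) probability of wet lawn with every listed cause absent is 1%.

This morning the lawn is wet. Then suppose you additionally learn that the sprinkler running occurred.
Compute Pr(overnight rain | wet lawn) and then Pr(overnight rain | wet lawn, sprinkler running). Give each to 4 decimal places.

Pr(overnight rain | wet lawn) ≈ 0.1490; Pr(overnight rain | wet lawn, sprinkler running) ≈ 0.0565

Under noisy-OR, P(wet lawn | causes) = 1 − (1−0.01)·∏(1−qᵢ) over the active causes.
Sum P(wet lawn|·) weighted by the priors over the 4 (sprinkler running, overnight rain) configurations:
  P(wet lawn) = 0.01·0.68·0.95 + 0.9307·0.68·0.05 + 0.8713·0.32·0.95 + 0.990991·0.32·0.05
        = 0.006460 + 0.031644 + 0.264875 + 0.015856 = 0.318835
Keeping only the overnight rain-present terms gives 0.047500, so
  P(overnight rain | wet lawn) = 0.047500 / 0.318835 ≈ 0.1490

Now condition on the additional information:
For the numerator, keep only overnight rain=true terms: 0.990991×0.05 = 0.049550
Normalizer over all consistent configurations: 0.8713×0.95 + 0.990991×0.05 = 0.877285
Posterior = 0.049550 / 0.877285 ≈ 0.0565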